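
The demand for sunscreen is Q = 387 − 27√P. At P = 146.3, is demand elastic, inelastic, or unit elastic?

At P = 146.3, Q = 60.4228.
dQ/dP = −27/(2√P) = −27/(2·12.0955).
Point elasticity E = (dQ/dP)·(P/Q) = -1.1161 × 146.3/60.4228 ≈ -2.702.
|E| ≈ 2.702 > 1, so demand is elastic.

elastic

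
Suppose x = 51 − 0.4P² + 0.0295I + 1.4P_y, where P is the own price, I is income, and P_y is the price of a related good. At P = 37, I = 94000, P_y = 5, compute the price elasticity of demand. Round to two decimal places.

Evaluating quantity at (P, I, P_y) gives x = 51 − 0.4(37)² + 0.0295(94000) + 1.4(5) = 51 − 547.6 + 2773 + 7 = 2283.4.
∂x/∂P = −2·0.4·P = -29.6, so E_p = -29.6·(37/2283.4) ≈ -0.48.
|E_p| < 1: demand is inelastic.

-0.48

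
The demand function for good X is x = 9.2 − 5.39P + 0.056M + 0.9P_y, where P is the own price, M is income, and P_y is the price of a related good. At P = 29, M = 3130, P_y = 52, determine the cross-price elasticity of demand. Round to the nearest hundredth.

0.62

x = 9.2 − 5.39(29) + 0.056(3130) + 0.9(52) = 9.2 − 156.31 + 175.28 + 46.8 = 74.97.
∂x/∂P_y = +0.9, so E_xy = 0.9·(52/74.97) ≈ 0.62.
E_xy > 0: the goods are substitutes.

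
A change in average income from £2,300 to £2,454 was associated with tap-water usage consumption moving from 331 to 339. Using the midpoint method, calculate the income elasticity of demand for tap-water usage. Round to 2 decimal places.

0.37

%ΔQ = (339 − 331)/[(331+339)/2] = 8/335 ≈ 0.0239.
%ΔI = (2,454 − 2,300)/[(2,300+2,454)/2] = 154/2377 ≈ 0.0648.
E_I = %ΔQ/%ΔI ≈ 0.37.
E_I ∈ (0,1): normal good (necessity).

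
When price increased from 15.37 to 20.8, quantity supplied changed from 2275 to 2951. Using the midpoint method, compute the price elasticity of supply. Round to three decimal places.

0.862

%ΔQ = (2951 − 2275)/[(2275 + 2951)/2] = 676/2613 ≈ 0.2587.
%Δp = (20.8 − 15.37)/[(15.37 + 20.8)/2] = 5.43/18.085 ≈ 0.3002.
Arc elasticity E = %ΔQ/%Δp ≈ 0.2587/0.3002 ≈ 0.862.
|E| < 1: supply is inelastic over this range.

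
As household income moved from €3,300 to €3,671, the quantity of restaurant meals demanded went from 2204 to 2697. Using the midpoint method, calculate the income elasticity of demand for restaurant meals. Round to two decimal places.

%ΔQ = (2697 − 2204)/[(2204+2697)/2] = 493/2450.5 ≈ 0.2012.
%ΔM = (3,671 − 3,300)/[(3,300+3,671)/2] = 371/3485.5 ≈ 0.1064.
E_I = %ΔQ/%ΔM ≈ 1.89.
E_I > 1: normal good (luxury).

1.89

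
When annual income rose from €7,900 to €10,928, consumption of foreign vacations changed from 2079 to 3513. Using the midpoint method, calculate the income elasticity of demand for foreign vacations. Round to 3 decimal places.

%ΔQ = (3513 − 2079)/[(2079+3513)/2] = 1434/2796 ≈ 0.5129.
%ΔI = (10,928 − 7,900)/[(7,900+10,928)/2] = 3028/9414 ≈ 0.3216.
E_I = %ΔQ/%ΔI ≈ 1.595.
E_I > 1: normal good (luxury).

1.595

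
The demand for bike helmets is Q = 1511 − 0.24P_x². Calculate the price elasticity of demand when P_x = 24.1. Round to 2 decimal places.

At P_x = 24.1, Q = 1371.6056.
dQ/dP_x = −2·0.24·P_x = −11.568.
Point elasticity E = (dQ/dP_x)·(P_x/Q) = -11.568 × 24.1/1371.6056 ≈ -0.20.
|E| < 1, so demand is inelastic at this price.

-0.20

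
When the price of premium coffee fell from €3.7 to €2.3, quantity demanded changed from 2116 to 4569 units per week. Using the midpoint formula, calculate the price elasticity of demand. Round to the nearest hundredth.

%Δq = (4569 − 2116)/[(2116 + 4569)/2] = 2453/3342.5 ≈ 0.7339.
%ΔP = (2.3 − 3.7)/[(3.7 + 2.3)/2] = -1.4/3 ≈ -0.4667.
Arc elasticity E = %Δq/%ΔP ≈ 0.7339/-0.4667 ≈ -1.57.
|E| > 1: demand is elastic over this range.

-1.57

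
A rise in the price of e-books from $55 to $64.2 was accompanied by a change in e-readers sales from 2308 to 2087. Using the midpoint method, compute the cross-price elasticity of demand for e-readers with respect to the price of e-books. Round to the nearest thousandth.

-0.652

%ΔQ_x = (2087 − 2308)/[(2308+2087)/2] = -221/2197.5 ≈ -0.1006.
%ΔP_y = (64.2 − 55)/[(55+64.2)/2] ≈ 0.1544.
E_xy = -0.1006/0.1544 ≈ -0.652.
E_xy < 0, so e-readers and e-books are complements.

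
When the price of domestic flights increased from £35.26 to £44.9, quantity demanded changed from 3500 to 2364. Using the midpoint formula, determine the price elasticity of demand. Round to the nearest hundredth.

-1.61

%Δq = (2364 − 3500)/[(3500 + 2364)/2] = -1136/2932 ≈ -0.3874.
%ΔP = (44.9 − 35.26)/[(35.26 + 44.9)/2] = 9.64/40.08 ≈ 0.2405.
Arc elasticity E = %Δq/%ΔP ≈ -0.3874/0.2405 ≈ -1.61.
|E| > 1: demand is elastic over this range.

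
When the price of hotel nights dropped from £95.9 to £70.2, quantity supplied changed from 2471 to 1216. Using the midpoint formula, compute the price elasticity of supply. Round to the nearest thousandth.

%Δq = (1216 − 2471)/[(2471 + 1216)/2] = -1255/1843.5 ≈ -0.6808.
%ΔP = (70.2 − 95.9)/[(95.9 + 70.2)/2] = -25.7/83.05 ≈ -0.3095.
Arc elasticity E = %Δq/%ΔP ≈ -0.6808/-0.3095 ≈ 2.200.
|E| > 1: supply is elastic over this range.

2.200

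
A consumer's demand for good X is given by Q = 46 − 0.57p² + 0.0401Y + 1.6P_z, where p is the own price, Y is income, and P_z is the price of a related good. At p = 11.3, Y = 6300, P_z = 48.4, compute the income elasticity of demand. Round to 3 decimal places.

0.833

At the given point, Q = 46 − 0.57(11.3)² + 0.0401(6300) + 1.6(48.4) = 46 − 72.7833 + 252.63 + 77.44 = 303.2867.
∂Q/∂Y = +0.0401, so E_I = 0.0401·(6300/303.2867) ≈ 0.833.
E_I ∈ (0,1): normal good (necessity).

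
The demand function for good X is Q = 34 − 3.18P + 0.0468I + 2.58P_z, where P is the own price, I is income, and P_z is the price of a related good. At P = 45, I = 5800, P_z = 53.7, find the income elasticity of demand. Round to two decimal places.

0.90

At the given point, Q = 34 − 3.18(45) + 0.0468(5800) + 2.58(53.7) = 34 − 143.1 + 271.44 + 138.546 = 300.886.
∂Q/∂I = +0.0468, so E_I = 0.0468·(5800/300.886) ≈ 0.90.
E_I ∈ (0,1): normal good (necessity).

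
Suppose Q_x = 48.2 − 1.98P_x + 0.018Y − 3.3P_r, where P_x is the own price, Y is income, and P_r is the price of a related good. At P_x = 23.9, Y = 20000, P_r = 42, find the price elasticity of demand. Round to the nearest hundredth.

Substituting, Q_x = 48.2 − 1.98(23.9) + 0.018(20000) − 3.3(42) = 48.2 − 47.322 + 360 − 138.6 = 222.278.
∂Q_x/∂P_x = −1.98, so E_p = (−1.98)·(23.9/222.278) ≈ -0.21.
|E_p| < 1: demand is inelastic.

-0.21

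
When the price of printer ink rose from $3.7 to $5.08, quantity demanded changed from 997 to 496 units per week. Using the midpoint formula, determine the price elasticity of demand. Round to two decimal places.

%Δq = (496 − 997)/[(997 + 496)/2] = -501/746.5 ≈ -0.6711.
%Δp = (5.08 − 3.7)/[(3.7 + 5.08)/2] = 1.38/4.39 ≈ 0.3144.
Arc elasticity E = %Δq/%Δp ≈ -0.6711/0.3144 ≈ -2.13.
|E| > 1: demand is elastic over this range.

-2.13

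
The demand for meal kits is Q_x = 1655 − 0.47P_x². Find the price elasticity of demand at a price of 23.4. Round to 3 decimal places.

At P_x = 23.4, Q_x = 1397.6468.
dQ_x/dP_x = −2·0.47·P_x = −21.996.
Point elasticity E = (dQ_x/dP_x)·(P_x/Q_x) = -21.996 × 23.4/1397.6468 ≈ -0.368.
|E| < 1, so demand is inelastic at this price.

-0.368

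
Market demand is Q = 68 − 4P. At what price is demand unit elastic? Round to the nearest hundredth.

For linear demand Q = a − bP, E = −bP/(a − bP). |E| = 1 ⇒ bP = a − bP ⇒ P = a/(2b).
P = 68/(2·4) = 8.50.

8.50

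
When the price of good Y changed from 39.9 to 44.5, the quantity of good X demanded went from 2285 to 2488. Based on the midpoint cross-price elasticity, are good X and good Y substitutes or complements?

substitutes

%ΔQ_x = (2488 − 2285)/[(2285+2488)/2] = 203/2386.5 ≈ 0.0851.
%ΔP_y = (44.5 − 39.9)/[(39.9+44.5)/2] ≈ 0.1090.
E_xy = 0.0851/0.1090 ≈ 0.780.
E_xy > 0, so the goods are substitutes.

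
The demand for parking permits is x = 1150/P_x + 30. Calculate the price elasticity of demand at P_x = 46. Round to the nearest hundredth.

At P_x = 46, x = 55.
dx/dP_x = −1150/P_x² = −0.5435.
Point elasticity E = (dx/dP_x)·(P_x/x) = -0.5435 × 46/55 ≈ -0.45.
|E| < 1, so demand is inelastic at this price.

-0.45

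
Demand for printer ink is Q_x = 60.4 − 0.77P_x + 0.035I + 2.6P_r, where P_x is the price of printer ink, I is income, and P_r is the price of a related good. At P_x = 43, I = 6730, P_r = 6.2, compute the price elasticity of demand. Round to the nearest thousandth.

-0.119

At the given point, Q_x = 60.4 − 0.77(43) + 0.035(6730) + 2.6(6.2) = 60.4 − 33.11 + 235.55 + 16.12 = 278.96.
∂Q_x/∂P_x = −0.77, so E_p = (−0.77)·(43/278.96) ≈ -0.119.
|E_p| < 1: demand is inelastic.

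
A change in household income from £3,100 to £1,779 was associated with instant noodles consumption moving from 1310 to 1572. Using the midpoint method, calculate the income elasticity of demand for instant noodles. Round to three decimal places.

%ΔQ = (1572 − 1310)/[(1310+1572)/2] = 262/1441 ≈ 0.1818.
%ΔI = (1,779 − 3,100)/[(3,100+1,779)/2] = -1321/2439.5 ≈ -0.5415.
E_I = %ΔQ/%ΔI ≈ -0.336.
E_I < 0: inferior good.

-0.336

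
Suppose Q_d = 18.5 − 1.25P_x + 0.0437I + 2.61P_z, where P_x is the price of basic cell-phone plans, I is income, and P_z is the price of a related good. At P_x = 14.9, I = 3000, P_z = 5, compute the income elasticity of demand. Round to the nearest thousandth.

0.910

Q_d = 18.5 − 1.25(14.9) + 0.0437(3000) + 2.61(5) = 18.5 − 18.625 + 131.1 + 13.05 = 144.025.
∂Q_d/∂I = +0.0437, so E_I = 0.0437·(3000/144.025) ≈ 0.910.
E_I ∈ (0,1): normal good (necessity).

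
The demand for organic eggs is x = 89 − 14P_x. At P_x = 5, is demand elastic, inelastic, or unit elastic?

elastic

At P_x = 5, x = 19.
dx/dP_x = −14.
Point elasticity E = (dx/dP_x)·(P_x/x) = -14 × 5/19 ≈ -3.684.
|E| ≈ 3.684 > 1, so demand is elastic.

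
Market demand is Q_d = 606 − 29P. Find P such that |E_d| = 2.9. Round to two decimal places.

15.54

Set −bP/(a − bP) = −2.9 ⇒ bP = 2.9(a − bP) ⇒ bP(1+2.9) = 2.9·a.
P = 2.9·606/(29·3.9) ≈ 15.54.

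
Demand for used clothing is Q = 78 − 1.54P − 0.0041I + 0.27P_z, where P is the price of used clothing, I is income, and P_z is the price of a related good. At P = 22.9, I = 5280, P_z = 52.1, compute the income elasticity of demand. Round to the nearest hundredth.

-0.62

Q = 78 − 1.54(22.9) − 0.0041(5280) + 0.27(52.1) = 78 − 35.266 − 21.648 + 14.067 = 35.153.
∂Q/∂I = −0.0041, so E_I = -0.0041·(5280/35.153) ≈ -0.62.
E_I < 0: inferior good.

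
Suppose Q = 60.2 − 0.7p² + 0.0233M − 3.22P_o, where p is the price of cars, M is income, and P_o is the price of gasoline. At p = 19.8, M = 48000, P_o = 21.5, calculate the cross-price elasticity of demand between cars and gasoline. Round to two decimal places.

At the given point, Q = 60.2 − 0.7(19.8)² + 0.0233(48000) − 3.22(21.5) = 60.2 − 274.428 + 1118.4 − 69.23 = 834.942.
∂Q/∂P_o = −3.22, so E_xy = -3.22·(21.5/834.942) ≈ -0.08.
E_xy < 0: the goods are complements.

-0.08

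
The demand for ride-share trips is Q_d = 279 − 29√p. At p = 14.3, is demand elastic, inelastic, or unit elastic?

inelastic

At p = 14.3, Q_d = 169.3355.
dQ_d/dp = −29/(2√p) = −29/(2·3.7815).
Point elasticity E = (dQ_d/dp)·(p/Q_d) = -3.8344 × 14.3/169.3355 ≈ -0.324.
|E| ≈ 0.324 < 1, so demand is inelastic.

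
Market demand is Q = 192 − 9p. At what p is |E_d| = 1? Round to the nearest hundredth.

10.67

For linear demand Q = a − bp, E = −bp/(a − bp). |E| = 1 ⇒ bp = a − bp ⇒ p = a/(2b).
p = 192/(2·9) ≈ 10.67.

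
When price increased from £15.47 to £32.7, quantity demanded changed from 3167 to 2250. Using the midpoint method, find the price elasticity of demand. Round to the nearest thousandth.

-0.473

%Δq = (2250 − 3167)/[(3167 + 2250)/2] = -917/2708.5 ≈ -0.3386.
%Δp = (32.7 − 15.47)/[(15.47 + 32.7)/2] = 17.23/24.085 ≈ 0.7154.
Arc elasticity E = %Δq/%Δp ≈ -0.3386/0.7154 ≈ -0.473.
|E| < 1: demand is inelastic over this range.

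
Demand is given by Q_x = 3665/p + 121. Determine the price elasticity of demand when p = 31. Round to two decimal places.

-0.49

At p = 31, Q_x = 239.2258.
dQ_x/dp = −3665/p² = −3.8137.
Point elasticity E = (dQ_x/dp)·(p/Q_x) = -3.8137 × 31/239.2258 ≈ -0.49.
|E| < 1, so demand is inelastic at this price.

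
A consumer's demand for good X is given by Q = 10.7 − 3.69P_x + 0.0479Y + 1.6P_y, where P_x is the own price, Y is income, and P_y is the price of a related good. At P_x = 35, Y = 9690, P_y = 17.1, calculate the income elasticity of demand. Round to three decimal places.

At the given point, Q = 10.7 − 3.69(35) + 0.0479(9690) + 1.6(17.1) = 10.7 − 129.15 + 464.151 + 27.36 = 373.061.
∂Q/∂Y = +0.0479, so E_I = 0.0479·(9690/373.061) ≈ 1.244.
E_I > 1: normal good (luxury).

1.244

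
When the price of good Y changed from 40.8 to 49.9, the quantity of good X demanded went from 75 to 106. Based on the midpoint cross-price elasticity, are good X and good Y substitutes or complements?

%ΔQ_x = (106 − 75)/[(75+106)/2] = 31/90.5 ≈ 0.3425.
%ΔP_y = (49.9 − 40.8)/[(40.8+49.9)/2] ≈ 0.2007.
E_xy = 0.3425/0.2007 ≈ 1.707.
E_xy > 0, so the goods are substitutes.

substitutes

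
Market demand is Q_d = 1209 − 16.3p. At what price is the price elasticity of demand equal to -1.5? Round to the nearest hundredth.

44.50

Set −bp/(a − bp) = −1.5 ⇒ bp = 1.5(a − bp) ⇒ bp(1+1.5) = 1.5·a.
p = 1.5·1209/(16.3·2.5) ≈ 44.50.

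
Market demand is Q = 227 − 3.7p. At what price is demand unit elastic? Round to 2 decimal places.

For linear demand Q = a − bp, E = −bp/(a − bp). |E| = 1 ⇒ bp = a − bp ⇒ p = a/(2b).
p = 227/(2·3.7) ≈ 30.68.

30.68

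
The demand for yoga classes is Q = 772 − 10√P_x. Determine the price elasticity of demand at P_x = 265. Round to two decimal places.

-0.13

At P_x = 265, Q = 609.2118.
dQ/dP_x = −10/(2√P_x) = −10/(2·16.2788).
Point elasticity E = (dQ/dP_x)·(P_x/Q) = -0.3071 × 265/609.2118 ≈ -0.13.
|E| < 1, so demand is inelastic at this price.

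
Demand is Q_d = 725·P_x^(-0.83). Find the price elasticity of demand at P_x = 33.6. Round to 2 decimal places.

For a Cobb–Douglas (constant-elasticity) form Q_d = A·P_x^α·…, the elasticity with respect to P_x equals the exponent α at every point.
Here the exponent on P_x is -0.83, so the price elasticity of demand is -0.83.

-0.83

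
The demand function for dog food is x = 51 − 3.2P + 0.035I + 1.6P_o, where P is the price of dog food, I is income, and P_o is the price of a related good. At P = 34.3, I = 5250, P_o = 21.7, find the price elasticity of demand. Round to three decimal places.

-0.687

Substituting, x = 51 − 3.2(34.3) + 0.035(5250) + 1.6(21.7) = 51 − 109.76 + 183.75 + 34.72 = 159.71.
∂x/∂P = −3.2, so E_p = (−3.2)·(34.3/159.71) ≈ -0.687.
|E_p| < 1: demand is inelastic.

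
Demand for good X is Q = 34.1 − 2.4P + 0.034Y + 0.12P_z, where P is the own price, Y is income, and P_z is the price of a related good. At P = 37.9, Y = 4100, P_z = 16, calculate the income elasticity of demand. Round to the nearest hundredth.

1.65

Q = 34.1 − 2.4(37.9) + 0.034(4100) + 0.12(16) = 34.1 − 90.96 + 139.4 + 1.92 = 84.46.
∂Q/∂Y = +0.034, so E_I = 0.034·(4100/84.46) ≈ 1.65.
E_I > 1: normal good (luxury).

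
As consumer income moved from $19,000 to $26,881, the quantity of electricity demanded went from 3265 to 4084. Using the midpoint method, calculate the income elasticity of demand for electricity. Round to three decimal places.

%ΔQ = (4084 − 3265)/[(3265+4084)/2] = 819/3674.5 ≈ 0.2229.
%ΔM = (26,881 − 19,000)/[(19,000+26,881)/2] = 7881/22940.5 ≈ 0.3435.
E_I = %ΔQ/%ΔM ≈ 0.649.
E_I ∈ (0,1): normal good (necessity).

0.649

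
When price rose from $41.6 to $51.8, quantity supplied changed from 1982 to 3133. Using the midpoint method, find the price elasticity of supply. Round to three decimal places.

%ΔQ = (3133 − 1982)/[(1982 + 3133)/2] = 1151/2557.5 ≈ 0.4500.
%ΔP = (51.8 − 41.6)/[(41.6 + 51.8)/2] = 10.2/46.7 ≈ 0.2184.
Arc elasticity E = %ΔQ/%ΔP ≈ 0.4500/0.2184 ≈ 2.061.
|E| > 1: supply is elastic over this range.

2.061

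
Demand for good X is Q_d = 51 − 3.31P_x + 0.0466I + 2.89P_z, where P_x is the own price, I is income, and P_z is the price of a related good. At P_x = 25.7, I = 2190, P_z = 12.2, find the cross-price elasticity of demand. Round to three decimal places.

At the given point, Q_d = 51 − 3.31(25.7) + 0.0466(2190) + 2.89(12.2) = 51 − 85.067 + 102.054 + 35.258 = 103.245.
∂Q_d/∂P_z = +2.89, so E_xy = 2.89·(12.2/103.245) ≈ 0.341.
E_xy > 0: the goods are substitutes.

0.341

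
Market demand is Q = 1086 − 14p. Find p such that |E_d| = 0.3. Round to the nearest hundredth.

17.90

Set −bp/(a − bp) = −0.3 ⇒ bp = 0.3(a − bp) ⇒ bp(1+0.3) = 0.3·a.
p = 0.3·1086/(14·1.3) ≈ 17.90.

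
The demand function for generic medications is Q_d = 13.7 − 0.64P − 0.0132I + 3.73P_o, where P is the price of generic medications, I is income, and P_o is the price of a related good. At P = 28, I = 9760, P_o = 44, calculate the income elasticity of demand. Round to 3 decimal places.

At the given point, Q_d = 13.7 − 0.64(28) − 0.0132(9760) + 3.73(44) = 13.7 − 17.92 − 128.832 + 164.12 = 31.068.
∂Q_d/∂I = −0.0132, so E_I = -0.0132·(9760/31.068) ≈ -4.147.
E_I < 0: inferior good.

-4.147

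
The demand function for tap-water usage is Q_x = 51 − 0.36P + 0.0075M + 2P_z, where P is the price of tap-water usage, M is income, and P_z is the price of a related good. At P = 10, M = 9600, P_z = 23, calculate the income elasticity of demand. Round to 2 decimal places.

0.44

Q_x = 51 − 0.36(10) + 0.0075(9600) + 2(23) = 51 − 3.6 + 72 + 46 = 165.4.
∂Q_x/∂M = +0.0075, so E_I = 0.0075·(9600/165.4) ≈ 0.44.
E_I ∈ (0,1): normal good (necessity).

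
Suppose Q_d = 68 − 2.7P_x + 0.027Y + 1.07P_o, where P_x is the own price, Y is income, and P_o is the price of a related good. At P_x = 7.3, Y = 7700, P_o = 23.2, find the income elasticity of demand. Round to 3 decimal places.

0.740

Q_d = 68 − 2.7(7.3) + 0.027(7700) + 1.07(23.2) = 68 − 19.71 + 207.9 + 24.824 = 281.014.
∂Q_d/∂Y = +0.027, so E_I = 0.027·(7700/281.014) ≈ 0.740.
E_I ∈ (0,1): normal good (necessity).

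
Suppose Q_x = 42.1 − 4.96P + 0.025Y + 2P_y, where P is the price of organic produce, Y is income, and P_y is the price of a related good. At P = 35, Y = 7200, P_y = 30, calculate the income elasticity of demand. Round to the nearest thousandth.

1.659

At the given point, Q_x = 42.1 − 4.96(35) + 0.025(7200) + 2(30) = 42.1 − 173.6 + 180 + 60 = 108.5.
∂Q_x/∂Y = +0.025, so E_I = 0.025·(7200/108.5) ≈ 1.659.
E_I > 1: normal good (luxury).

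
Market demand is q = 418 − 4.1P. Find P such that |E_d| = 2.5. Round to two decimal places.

Set −bP/(a − bP) = −2.5 ⇒ bP = 2.5(a − bP) ⇒ bP(1+2.5) = 2.5·a.
P = 2.5·418/(4.1·3.5) ≈ 72.82.

72.82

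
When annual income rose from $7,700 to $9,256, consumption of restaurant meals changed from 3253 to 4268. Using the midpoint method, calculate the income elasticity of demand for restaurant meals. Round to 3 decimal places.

1.471

%ΔQ = (4268 − 3253)/[(3253+4268)/2] = 1015/3760.5 ≈ 0.2699.
%ΔY = (9,256 − 7,700)/[(7,700+9,256)/2] = 1556/8478 ≈ 0.1835.
E_I = %ΔQ/%ΔY ≈ 1.471.
E_I > 1: normal good (luxury).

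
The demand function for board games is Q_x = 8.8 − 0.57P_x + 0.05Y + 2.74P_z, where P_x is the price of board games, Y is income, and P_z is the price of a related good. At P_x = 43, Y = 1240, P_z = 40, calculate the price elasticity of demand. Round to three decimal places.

Evaluating quantity at (P_x, Y, P_z) gives Q_x = 8.8 − 0.57(43) + 0.05(1240) + 2.74(40) = 8.8 − 24.51 + 62 + 109.6 = 155.89.
∂Q_x/∂P_x = −0.57, so E_p = (−0.57)·(43/155.89) ≈ -0.157.
|E_p| < 1: demand is inelastic.

-0.157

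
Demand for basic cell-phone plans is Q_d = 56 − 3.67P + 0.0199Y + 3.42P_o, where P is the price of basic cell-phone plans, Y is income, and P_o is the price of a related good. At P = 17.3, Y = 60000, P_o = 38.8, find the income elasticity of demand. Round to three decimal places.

Evaluating quantity at (P, Y, P_o) gives Q_d = 56 − 3.67(17.3) + 0.0199(60000) + 3.42(38.8) = 56 − 63.491 + 1194 + 132.696 = 1319.205.
∂Q_d/∂Y = +0.0199, so E_I = 0.0199·(60000/1319.205) ≈ 0.905.
E_I ∈ (0,1): normal good (necessity).

0.905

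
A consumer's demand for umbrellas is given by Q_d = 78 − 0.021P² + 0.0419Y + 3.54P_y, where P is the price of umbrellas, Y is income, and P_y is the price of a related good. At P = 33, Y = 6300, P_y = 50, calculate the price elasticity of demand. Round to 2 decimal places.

At the given point, Q_d = 78 − 0.021(33)² + 0.0419(6300) + 3.54(50) = 78 − 22.869 + 263.97 + 177 = 496.101.
∂Q_d/∂P = −2·0.021·P = -1.386, so E_p = -1.386·(33/496.101) ≈ -0.09.
|E_p| < 1: demand is inelastic.

-0.09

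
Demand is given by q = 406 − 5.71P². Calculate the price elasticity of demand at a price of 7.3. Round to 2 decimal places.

At P = 7.3, q = 101.7141.
dq/dP = −2·5.71·P = −83.366.
Point elasticity E = (dq/dP)·(P/q) = -83.366 × 7.3/101.7141 ≈ -5.98.
|E| > 1, so demand is elastic at this price.

-5.98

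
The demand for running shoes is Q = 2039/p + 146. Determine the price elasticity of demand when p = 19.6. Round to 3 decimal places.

-0.416

At p = 19.6, Q = 250.0306.
dQ/dp = −2039/p² = −5.3077.
Point elasticity E = (dQ/dp)·(p/Q) = -5.3077 × 19.6/250.0306 ≈ -0.416.
|E| < 1, so demand is inelastic at this price.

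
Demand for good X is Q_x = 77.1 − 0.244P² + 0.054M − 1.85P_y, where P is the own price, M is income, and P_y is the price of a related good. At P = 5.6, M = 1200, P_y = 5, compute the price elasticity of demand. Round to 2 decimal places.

Q_x = 77.1 − 0.244(5.6)² + 0.054(1200) − 1.85(5) = 77.1 − 7.6518 + 64.8 − 9.25 = 124.9982.
∂Q_x/∂P = −2·0.244·P = -2.7328, so E_p = -2.7328·(5.6/124.9982) ≈ -0.12.
|E_p| < 1: demand is inelastic.

-0.12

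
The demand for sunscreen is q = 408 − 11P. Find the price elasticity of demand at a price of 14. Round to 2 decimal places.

At P = 14, q = 254.
dq/dP = −11.
Point elasticity E = (dq/dP)·(P/q) = -11 × 14/254 ≈ -0.61.
|E| < 1, so demand is inelastic at this price.

-0.61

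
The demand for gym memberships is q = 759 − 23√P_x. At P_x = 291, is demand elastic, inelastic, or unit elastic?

inelastic

At P_x = 291, q = 366.6494.
dq/dP_x = −23/(2√P_x) = −23/(2·17.0587).
Point elasticity E = (dq/dP_x)·(P_x/q) = -0.6741 × 291/366.6494 ≈ -0.535.
|E| ≈ 0.535 < 1, so demand is inelastic.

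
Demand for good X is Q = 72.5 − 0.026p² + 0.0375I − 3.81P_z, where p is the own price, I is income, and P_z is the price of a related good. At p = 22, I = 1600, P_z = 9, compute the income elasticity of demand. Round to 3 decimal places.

0.701

Q = 72.5 − 0.026(22)² + 0.0375(1600) − 3.81(9) = 72.5 − 12.584 + 60 − 34.29 = 85.626.
∂Q/∂I = +0.0375, so E_I = 0.0375·(1600/85.626) ≈ 0.701.
E_I ∈ (0,1): normal good (necessity).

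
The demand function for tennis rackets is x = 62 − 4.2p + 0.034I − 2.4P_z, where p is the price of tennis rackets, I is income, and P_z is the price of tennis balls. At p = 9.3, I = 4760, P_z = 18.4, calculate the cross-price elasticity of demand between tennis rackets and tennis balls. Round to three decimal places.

-0.314

Evaluating quantity at (p, I, P_z) gives x = 62 − 4.2(9.3) + 0.034(4760) − 2.4(18.4) = 62 − 39.06 + 161.84 − 44.16 = 140.62.
∂x/∂P_z = −2.4, so E_xy = -2.4·(18.4/140.62) ≈ -0.314.
E_xy < 0: the goods are complements.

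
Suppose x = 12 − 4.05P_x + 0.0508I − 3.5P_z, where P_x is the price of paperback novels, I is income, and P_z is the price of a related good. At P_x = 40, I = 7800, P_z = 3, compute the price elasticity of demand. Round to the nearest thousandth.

-0.687

First evaluate x: 12 − 4.05(40) + 0.0508(7800) − 3.5(3) = 12 − 162 + 396.24 − 10.5 = 235.74.
∂x/∂P_x = −4.05, so E_p = (−4.05)·(40/235.74) ≈ -0.687.
|E_p| < 1: demand is inelastic.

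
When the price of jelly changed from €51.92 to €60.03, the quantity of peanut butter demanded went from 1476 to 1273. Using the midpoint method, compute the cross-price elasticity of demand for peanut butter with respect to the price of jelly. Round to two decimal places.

%ΔQ_x = (1273 − 1476)/[(1476+1273)/2] = -203/1374.5 ≈ -0.1477.
%ΔP_y = (60.03 − 51.92)/[(51.92+60.03)/2] ≈ 0.1449.
E_xy = -0.1477/0.1449 ≈ -1.02.
E_xy < 0, so peanut butter and jelly are complements.

-1.02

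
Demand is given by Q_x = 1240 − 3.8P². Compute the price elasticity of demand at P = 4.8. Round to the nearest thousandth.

-0.152

At P = 4.8, Q_x = 1152.448.
dQ_x/dP = −2·3.8·P = −36.48.
Point elasticity E = (dQ_x/dP)·(P/Q_x) = -36.48 × 4.8/1152.448 ≈ -0.152.
|E| < 1, so demand is inelastic at this price.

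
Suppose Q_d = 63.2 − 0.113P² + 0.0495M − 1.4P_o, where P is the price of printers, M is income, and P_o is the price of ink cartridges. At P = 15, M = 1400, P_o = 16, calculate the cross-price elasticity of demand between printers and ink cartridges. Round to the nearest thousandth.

-0.265

At the given point, Q_d = 63.2 − 0.113(15)² + 0.0495(1400) − 1.4(16) = 63.2 − 25.425 + 69.3 − 22.4 = 84.675.
∂Q_d/∂P_o = −1.4, so E_xy = -1.4·(16/84.675) ≈ -0.265.
E_xy < 0: the goods are complements.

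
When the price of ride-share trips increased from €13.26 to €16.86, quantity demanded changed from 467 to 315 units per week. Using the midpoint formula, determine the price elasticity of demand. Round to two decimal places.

%Δq = (315 − 467)/[(467 + 315)/2] = -152/391 ≈ -0.3887.
%ΔP = (16.86 − 13.26)/[(13.26 + 16.86)/2] = 3.6/15.06 ≈ 0.2390.
Arc elasticity E = %Δq/%ΔP ≈ -0.3887/0.2390 ≈ -1.63.
|E| > 1: demand is elastic over this range.

-1.63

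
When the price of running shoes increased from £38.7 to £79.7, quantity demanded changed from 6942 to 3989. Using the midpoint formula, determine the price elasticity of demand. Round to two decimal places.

-0.78

%Δq = (3989 − 6942)/[(6942 + 3989)/2] = -2953/5465.5 ≈ -0.5403.
%Δp = (79.7 − 38.7)/[(38.7 + 79.7)/2] = 41/59.2 ≈ 0.6926.
Arc elasticity E = %Δq/%Δp ≈ -0.5403/0.6926 ≈ -0.78.
|E| < 1: demand is inelastic over this range.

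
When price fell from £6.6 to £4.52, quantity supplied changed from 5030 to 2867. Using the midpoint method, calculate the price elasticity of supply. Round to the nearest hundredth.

%Δq = (2867 − 5030)/[(5030 + 2867)/2] = -2163/3948.5 ≈ -0.5478.
%ΔP = (4.52 − 6.6)/[(6.6 + 4.52)/2] = -2.08/5.56 ≈ -0.3741.
Arc elasticity E = %Δq/%ΔP ≈ -0.5478/-0.3741 ≈ 1.46.
|E| > 1: supply is elastic over this range.

1.46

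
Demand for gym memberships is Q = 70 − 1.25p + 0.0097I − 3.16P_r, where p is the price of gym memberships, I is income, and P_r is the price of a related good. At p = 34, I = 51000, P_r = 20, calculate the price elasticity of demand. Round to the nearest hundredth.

-0.09

Evaluating quantity at (p, I, P_r) gives Q = 70 − 1.25(34) + 0.0097(51000) − 3.16(20) = 70 − 42.5 + 494.7 − 63.2 = 459.
∂Q/∂p = −1.25, so E_p = (−1.25)·(34/459) ≈ -0.09.
|E_p| < 1: demand is inelastic.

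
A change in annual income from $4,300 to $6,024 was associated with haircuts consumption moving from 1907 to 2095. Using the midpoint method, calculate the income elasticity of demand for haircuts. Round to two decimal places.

%ΔQ = (2095 − 1907)/[(1907+2095)/2] = 188/2001 ≈ 0.0940.
%ΔI = (6,024 − 4,300)/[(4,300+6,024)/2] = 1724/5162 ≈ 0.3340.
E_I = %ΔQ/%ΔI ≈ 0.28.
E_I ∈ (0,1): normal good (necessity).

0.28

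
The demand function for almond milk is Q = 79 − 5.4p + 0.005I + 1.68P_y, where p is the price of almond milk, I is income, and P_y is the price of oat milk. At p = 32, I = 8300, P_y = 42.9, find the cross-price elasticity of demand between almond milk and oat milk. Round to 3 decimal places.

3.645

Q = 79 − 5.4(32) + 0.005(8300) + 1.68(42.9) = 79 − 172.8 + 41.5 + 72.072 = 19.772.
∂Q/∂P_y = +1.68, so E_xy = 1.68·(42.9/19.772) ≈ 3.645.
E_xy > 0: the goods are substitutes.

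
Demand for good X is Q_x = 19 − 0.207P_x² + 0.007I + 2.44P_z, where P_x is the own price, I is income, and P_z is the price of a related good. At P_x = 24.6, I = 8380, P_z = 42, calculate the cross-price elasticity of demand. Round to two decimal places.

At the given point, Q_x = 19 − 0.207(24.6)² + 0.007(8380) + 2.44(42) = 19 − 125.2681 + 58.66 + 102.48 = 54.8719.
∂Q_x/∂P_z = +2.44, so E_xy = 2.44·(42/54.8719) ≈ 1.87.
E_xy > 0: the goods are substitutes.

1.87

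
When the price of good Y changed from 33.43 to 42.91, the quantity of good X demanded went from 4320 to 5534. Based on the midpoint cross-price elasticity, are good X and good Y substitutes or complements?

substitutes

%ΔQ_x = (5534 − 4320)/[(4320+5534)/2] = 1214/4927 ≈ 0.2464.
%ΔP_y = (42.91 − 33.43)/[(33.43+42.91)/2] ≈ 0.2484.
E_xy = 0.2464/0.2484 ≈ 0.992.
E_xy > 0, so the goods are substitutes.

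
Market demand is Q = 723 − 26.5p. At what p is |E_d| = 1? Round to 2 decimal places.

For linear demand Q = a − bp, E = −bp/(a − bp). |E| = 1 ⇒ bp = a − bp ⇒ p = a/(2b).
p = 723/(2·26.5) ≈ 13.64.

13.64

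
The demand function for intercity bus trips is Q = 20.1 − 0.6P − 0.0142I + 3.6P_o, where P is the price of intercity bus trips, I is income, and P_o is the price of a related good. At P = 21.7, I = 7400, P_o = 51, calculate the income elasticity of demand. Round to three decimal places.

Evaluating quantity at (P, I, P_o) gives Q = 20.1 − 0.6(21.7) − 0.0142(7400) + 3.6(51) = 20.1 − 13.02 − 105.08 + 183.6 = 85.6.
∂Q/∂I = −0.0142, so E_I = -0.0142·(7400/85.6) ≈ -1.228.
E_I < 0: inferior good.

-1.228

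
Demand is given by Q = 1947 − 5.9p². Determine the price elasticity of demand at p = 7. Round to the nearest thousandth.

-0.349

At p = 7, Q = 1657.9.
dQ/dp = −2·5.9·p = −82.6.
Point elasticity E = (dQ/dp)·(p/Q) = -82.6 × 7/1657.9 ≈ -0.349.
|E| < 1, so demand is inelastic at this price.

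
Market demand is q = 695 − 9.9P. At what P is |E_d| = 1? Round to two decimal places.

For linear demand q = a − bP, E = −bP/(a − bP). |E| = 1 ⇒ bP = a − bP ⇒ P = a/(2b).
P = 695/(2·9.9) ≈ 35.10.

35.10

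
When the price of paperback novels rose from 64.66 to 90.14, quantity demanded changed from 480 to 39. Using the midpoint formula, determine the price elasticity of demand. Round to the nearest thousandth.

-5.162

%Δq = (39 − 480)/[(480 + 39)/2] = -441/259.5 ≈ -1.6994.
%Δp = (90.14 − 64.66)/[(64.66 + 90.14)/2] = 25.48/77.4 ≈ 0.3292.
Arc elasticity E = %Δq/%Δp ≈ -1.6994/0.3292 ≈ -5.162.
|E| > 1: demand is elastic over this range.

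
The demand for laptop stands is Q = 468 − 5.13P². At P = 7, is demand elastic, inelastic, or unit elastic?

elastic

At P = 7, Q = 216.63.
dQ/dP = −2·5.13·P = −71.82.
Point elasticity E = (dQ/dP)·(P/Q) = -71.82 × 7/216.63 ≈ -2.321.
|E| ≈ 2.321 > 1, so demand is elastic.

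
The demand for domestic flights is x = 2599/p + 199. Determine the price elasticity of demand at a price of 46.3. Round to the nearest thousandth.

At p = 46.3, x = 255.1339.
dx/dp = −2599/p² = −1.2124.
Point elasticity E = (dx/dp)·(p/x) = -1.2124 × 46.3/255.1339 ≈ -0.220.
|E| < 1, so demand is inelastic at this price.

-0.220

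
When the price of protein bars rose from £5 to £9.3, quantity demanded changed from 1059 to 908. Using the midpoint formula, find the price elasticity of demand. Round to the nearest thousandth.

%ΔQ = (908 − 1059)/[(1059 + 908)/2] = -151/983.5 ≈ -0.1535.
%Δp = (9.3 − 5)/[(5 + 9.3)/2] = 4.3/7.15 ≈ 0.6014.
Arc elasticity E = %ΔQ/%Δp ≈ -0.1535/0.6014 ≈ -0.255.
|E| < 1: demand is inelastic over this range.

-0.255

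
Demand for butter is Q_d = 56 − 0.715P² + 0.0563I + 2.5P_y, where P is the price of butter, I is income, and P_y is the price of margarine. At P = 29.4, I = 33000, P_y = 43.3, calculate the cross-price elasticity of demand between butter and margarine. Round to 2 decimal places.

First evaluate Q_d: 56 − 0.715(29.4)² + 0.0563(33000) + 2.5(43.3) = 56 − 618.0174 + 1857.9 + 108.25 = 1404.1326.
∂Q_d/∂P_y = +2.5, so E_xy = 2.5·(43.3/1404.1326) ≈ 0.08.
E_xy > 0: the goods are substitutes.

0.08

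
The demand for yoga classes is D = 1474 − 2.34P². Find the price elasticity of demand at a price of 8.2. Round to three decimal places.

-0.239

At P = 8.2, D = 1316.6584.
dD/dP = −2·2.34·P = −38.376.
Point elasticity E = (dD/dP)·(P/D) = -38.376 × 8.2/1316.6584 ≈ -0.239.
|E| < 1, so demand is inelastic at this price.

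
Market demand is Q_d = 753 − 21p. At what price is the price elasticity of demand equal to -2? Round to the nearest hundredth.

Set −bp/(a − bp) = −2 ⇒ bp = 2(a − bp) ⇒ bp(1+2) = 2·a.
p = 2·753/(21·3) ≈ 23.90.

23.90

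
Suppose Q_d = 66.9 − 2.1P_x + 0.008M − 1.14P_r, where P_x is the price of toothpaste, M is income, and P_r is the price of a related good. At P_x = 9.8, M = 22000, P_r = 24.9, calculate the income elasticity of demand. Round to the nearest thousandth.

0.908

Q_d = 66.9 − 2.1(9.8) + 0.008(22000) − 1.14(24.9) = 66.9 − 20.58 + 176 − 28.386 = 193.934.
∂Q_d/∂M = +0.008, so E_I = 0.008·(22000/193.934) ≈ 0.908.
E_I ∈ (0,1): normal good (necessity).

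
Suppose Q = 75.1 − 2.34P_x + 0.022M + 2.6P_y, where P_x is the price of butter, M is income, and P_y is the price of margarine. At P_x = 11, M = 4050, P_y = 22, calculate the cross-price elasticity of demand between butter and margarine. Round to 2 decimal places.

First evaluate Q: 75.1 − 2.34(11) + 0.022(4050) + 2.6(22) = 75.1 − 25.74 + 89.1 + 57.2 = 195.66.
∂Q/∂P_y = +2.6, so E_xy = 2.6·(22/195.66) ≈ 0.29.
E_xy > 0: the goods are substitutes.

0.29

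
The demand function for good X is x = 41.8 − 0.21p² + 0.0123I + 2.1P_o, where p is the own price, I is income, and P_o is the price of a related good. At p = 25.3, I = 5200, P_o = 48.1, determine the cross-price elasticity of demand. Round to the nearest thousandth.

1.396

Substituting, x = 41.8 − 0.21(25.3)² + 0.0123(5200) + 2.1(48.1) = 41.8 − 134.4189 + 63.96 + 101.01 = 72.3511.
∂x/∂P_o = +2.1, so E_xy = 2.1·(48.1/72.3511) ≈ 1.396.
E_xy > 0: the goods are substitutes.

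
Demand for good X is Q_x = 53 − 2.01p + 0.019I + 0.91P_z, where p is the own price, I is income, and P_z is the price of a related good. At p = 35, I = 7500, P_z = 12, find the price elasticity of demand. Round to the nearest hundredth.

-0.52

Substituting, Q_x = 53 − 2.01(35) + 0.019(7500) + 0.91(12) = 53 − 70.35 + 142.5 + 10.92 = 136.07.
∂Q_x/∂p = −2.01, so E_p = (−2.01)·(35/136.07) ≈ -0.52.
|E_p| < 1: demand is inelastic.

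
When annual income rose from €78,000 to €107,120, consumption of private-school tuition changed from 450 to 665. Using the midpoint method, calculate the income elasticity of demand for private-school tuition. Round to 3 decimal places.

%ΔQ = (665 − 450)/[(450+665)/2] = 215/557.5 ≈ 0.3857.
%ΔI = (107,120 − 78,000)/[(78,000+107,120)/2] = 29120/92560 ≈ 0.3146.
E_I = %ΔQ/%ΔI ≈ 1.226.
E_I > 1: normal good (luxury).

1.226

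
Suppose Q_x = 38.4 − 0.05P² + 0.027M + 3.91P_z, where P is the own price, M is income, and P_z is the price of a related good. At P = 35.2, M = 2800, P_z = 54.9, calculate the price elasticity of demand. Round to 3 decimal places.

-0.465

First evaluate Q_x: 38.4 − 0.05(35.2)² + 0.027(2800) + 3.91(54.9) = 38.4 − 61.952 + 75.6 + 214.659 = 266.707.
∂Q_x/∂P = −2·0.05·P = -3.52, so E_p = -3.52·(35.2/266.707) ≈ -0.465.
|E_p| < 1: demand is inelastic.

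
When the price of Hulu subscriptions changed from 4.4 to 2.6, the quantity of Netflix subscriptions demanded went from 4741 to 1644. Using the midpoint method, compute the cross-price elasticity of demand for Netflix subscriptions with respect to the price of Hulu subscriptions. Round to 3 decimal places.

%ΔQ_x = (1644 − 4741)/[(4741+1644)/2] = -3097/3192.5 ≈ -0.9701.
%ΔP_y = (2.6 − 4.4)/[(4.4+2.6)/2] ≈ -0.5143.
E_xy = -0.9701/-0.5143 ≈ 1.886.
E_xy > 0, so Netflix subscriptions and Hulu subscriptions are substitutes.

1.886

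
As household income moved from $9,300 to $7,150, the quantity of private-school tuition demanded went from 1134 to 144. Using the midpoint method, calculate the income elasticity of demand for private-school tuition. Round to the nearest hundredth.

5.93

%ΔQ = (144 − 1134)/[(1134+144)/2] = -990/639 ≈ -1.5493.
%ΔY = (7,150 − 9,300)/[(9,300+7,150)/2] = -2150/8225 ≈ -0.2614.
E_I = %ΔQ/%ΔY ≈ 5.93.
E_I > 1: normal good (luxury).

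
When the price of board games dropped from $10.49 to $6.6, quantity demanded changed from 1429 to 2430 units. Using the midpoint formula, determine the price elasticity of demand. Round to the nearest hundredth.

%Δq = (2430 − 1429)/[(1429 + 2430)/2] = 1001/1929.5 ≈ 0.5188.
%Δp = (6.6 − 10.49)/[(10.49 + 6.6)/2] = -3.89/8.545 ≈ -0.4552.
Arc elasticity E = %Δq/%Δp ≈ 0.5188/-0.4552 ≈ -1.14.
|E| > 1: demand is elastic over this range.

-1.14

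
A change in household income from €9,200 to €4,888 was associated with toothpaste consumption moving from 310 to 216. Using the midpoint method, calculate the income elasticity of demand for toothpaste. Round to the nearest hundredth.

0.58

%ΔQ = (216 − 310)/[(310+216)/2] = -94/263 ≈ -0.3574.
%ΔI = (4,888 − 9,200)/[(9,200+4,888)/2] = -4312/7044 ≈ -0.6122.
E_I = %ΔQ/%ΔI ≈ 0.58.
E_I ∈ (0,1): normal good (necessity).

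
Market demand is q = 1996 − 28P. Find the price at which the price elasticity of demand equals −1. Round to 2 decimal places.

35.64

For linear demand q = a − bP, E = −bP/(a − bP). |E| = 1 ⇒ bP = a − bP ⇒ P = a/(2b).
P = 1996/(2·28) ≈ 35.64.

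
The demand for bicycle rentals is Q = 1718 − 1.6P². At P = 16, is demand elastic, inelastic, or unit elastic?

inelastic

At P = 16, Q = 1308.4.
dQ/dP = −2·1.6·P = −51.2.
Point elasticity E = (dQ/dP)·(P/Q) = -51.2 × 16/1308.4 ≈ -0.626.
|E| ≈ 0.626 < 1, so demand is inelastic.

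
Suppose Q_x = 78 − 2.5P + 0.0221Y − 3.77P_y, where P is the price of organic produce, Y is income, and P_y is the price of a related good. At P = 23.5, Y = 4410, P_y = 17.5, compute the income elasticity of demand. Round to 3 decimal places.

1.921

Evaluating quantity at (P, Y, P_y) gives Q_x = 78 − 2.5(23.5) + 0.0221(4410) − 3.77(17.5) = 78 − 58.75 + 97.461 − 65.975 = 50.736.
∂Q_x/∂Y = +0.0221, so E_I = 0.0221·(4410/50.736) ≈ 1.921.
E_I > 1: normal good (luxury).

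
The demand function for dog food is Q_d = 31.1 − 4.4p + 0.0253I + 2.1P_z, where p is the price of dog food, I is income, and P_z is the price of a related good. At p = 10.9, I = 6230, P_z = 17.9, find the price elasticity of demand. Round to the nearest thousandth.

Substituting, Q_d = 31.1 − 4.4(10.9) + 0.0253(6230) + 2.1(17.9) = 31.1 − 47.96 + 157.619 + 37.59 = 178.349.
∂Q_d/∂p = −4.4, so E_p = (−4.4)·(10.9/178.349) ≈ -0.269.
|E_p| < 1: demand is inelastic.

-0.269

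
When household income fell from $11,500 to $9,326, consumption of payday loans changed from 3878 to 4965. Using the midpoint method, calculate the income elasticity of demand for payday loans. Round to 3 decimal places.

%ΔQ = (4965 − 3878)/[(3878+4965)/2] = 1087/4421.5 ≈ 0.2458.
%ΔI = (9,326 − 11,500)/[(11,500+9,326)/2] = -2174/10413 ≈ -0.2088.
E_I = %ΔQ/%ΔI ≈ -1.178.
E_I < 0: inferior good.

-1.178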